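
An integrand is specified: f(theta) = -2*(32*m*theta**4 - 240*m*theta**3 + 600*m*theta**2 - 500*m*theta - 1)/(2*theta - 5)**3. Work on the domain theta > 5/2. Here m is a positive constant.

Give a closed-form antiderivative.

Whatever form F(theta) takes, F'(theta) = f(theta) is non-negotiable.
Check: d/dtheta[-(32*m*theta**4 - 160*m*theta**3 + 200*m*theta**2 + 1)/(2*(2*theta - 5)**2)] = (-64*m*theta**4 + 480*m*theta**3 - 1200*m*theta**2 + 1000*m*theta + 2)/(8*theta**3 - 60*theta**2 + 150*theta - 125), which equals f(theta).

An antiderivative is F(theta) = -(32*m*theta**4 - 160*m*theta**3 + 200*m*theta**2 + 1)/(2*(2*theta - 5)**2).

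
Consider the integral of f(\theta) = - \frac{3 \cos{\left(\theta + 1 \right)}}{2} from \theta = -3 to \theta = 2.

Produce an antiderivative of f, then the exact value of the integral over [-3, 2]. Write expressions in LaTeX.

Antiderivative: F(\theta) = - \frac{3 \sin{\left(\theta + 1 \right)}}{2}; value = - \frac{3 \sin{\left(2 \right)}}{2} - \frac{3 \sin{\left(3 \right)}}{2}

Any candidate F(\theta) must reproduce f(\theta) exactly when differentiated.
F(\theta) = - \frac{3 \sin{\left(\theta + 1 \right)}}{2} is an antiderivative of f.
Check: d/d\theta[- \frac{3 \sin{\left(\theta + 1 \right)}}{2}] = - \frac{3 \cos{\left(\theta + 1 \right)}}{2} = f(\theta).
F(2) = - \frac{3 \sin{\left(3 \right)}}{2}; F(-3) = \frac{3 \sin{\left(2 \right)}}{2}.
Integral = F(2) - F(-3) = - \frac{3 \sin{\left(2 \right)}}{2} - \frac{3 \sin{\left(3 \right)}}{2}.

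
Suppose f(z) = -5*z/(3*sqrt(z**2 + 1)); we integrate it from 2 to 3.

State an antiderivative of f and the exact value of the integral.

Antiderivative: F(z) = -5*sqrt(z**2 + 1)/3; value = -5*sqrt(10)/3 + 5*sqrt(5)/3

f matches the chain-rule pattern g'(h)*h' with inner function h(z) = z**2 + 1; substituting u = h(z) collapses the integral.
F(z) = -5*sqrt(z**2 + 1)/3 is an antiderivative of f.
Check: d/dz[-5*sqrt(z**2 + 1)/3] = -5*z/(3*sqrt(z**2 + 1)) = f(z).
F(3) = -5*sqrt(10)/3; F(2) = -5*sqrt(5)/3.
Integral = F(3) - F(2) = -5*sqrt(10)/3 + 5*sqrt(5)/3.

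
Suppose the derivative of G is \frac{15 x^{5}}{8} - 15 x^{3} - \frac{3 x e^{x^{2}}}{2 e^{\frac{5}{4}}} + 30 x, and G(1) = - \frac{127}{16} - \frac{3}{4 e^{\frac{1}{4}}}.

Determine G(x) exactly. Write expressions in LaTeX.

G(x) = \frac{5 \left(x^{2} - 4\right)^{3} - 12 e^{x^{2} - \frac{5}{4}} + 8}{16}

Integrate term by term and add the pieces.
A general antiderivative is \frac{5 \left(\frac{x^{2}}{2} - 2\right)^{3}}{2} - \frac{3 e^{x^{2} - \frac{5}{4}}}{4} + C.
The condition gives C = - \frac{127}{16} - \frac{3}{4 e^{\frac{1}{4}}} - (- \frac{135}{16} - \frac{3}{4 e^{\frac{1}{4}}}) = \frac{1}{2}.
So G(x) = \frac{5 \left(x^{2} - 4\right)^{3} - 12 e^{x^{2} - \frac{5}{4}} + 8}{16}.
Check: d/dx[\frac{5 \left(x^{2} - 4\right)^{3} - 12 e^{x^{2} - \frac{5}{4}} + 8}{16}] = \frac{15 x^{5}}{8} - 15 x^{3} - \frac{3 x e^{x^{2}}}{2 e^{\frac{5}{4}}} + 30 x = G'(x).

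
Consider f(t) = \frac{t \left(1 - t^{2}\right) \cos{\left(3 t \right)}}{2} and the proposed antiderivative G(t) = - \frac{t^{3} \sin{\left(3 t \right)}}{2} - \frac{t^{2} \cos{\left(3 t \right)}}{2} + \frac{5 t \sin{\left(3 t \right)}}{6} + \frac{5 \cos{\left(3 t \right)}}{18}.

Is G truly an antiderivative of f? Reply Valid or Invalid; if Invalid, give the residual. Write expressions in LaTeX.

d/dt[G] = - \frac{3 t^{3} \cos{\left(3 t \right)}}{2} + \frac{3 t \cos{\left(3 t \right)}}{2}
d/dt[G] - f(t) = - t^{3} \cos{\left(3 t \right)} + t \cos{\left(3 t \right)} != 0.

Invalid: d/dt[G] - f = - t^{3} \cos{\left(3 t \right)} + t \cos{\left(3 t \right)}, which is not 0.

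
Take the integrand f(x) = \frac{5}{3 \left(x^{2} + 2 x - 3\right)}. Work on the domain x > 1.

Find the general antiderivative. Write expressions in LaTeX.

F(x) = \frac{5 \log{\left(x - 1 \right)}}{12} - \frac{5 \log{\left(x + 3 \right)}}{12} + C

Factor the denominator (3 \left(x - 1\right) \left(x + 3\right)) and decompose: f = - \frac{5}{12 \left(x + 3\right)} + \frac{5}{12 \left(x - 1\right)}; each piece integrates to a log, atan, or power term.
Check: d/dx[\frac{5 \log{\left(x - 1 \right)}}{12} - \frac{5 \log{\left(x + 3 \right)}}{12}] = \frac{5}{3 x^{2} + 6 x - 9}, which equals f(x).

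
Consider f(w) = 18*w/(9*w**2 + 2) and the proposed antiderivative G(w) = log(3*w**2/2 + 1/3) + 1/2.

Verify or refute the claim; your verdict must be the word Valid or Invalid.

Valid - the claim checks out under differentiation.

d/dw[G] = 18*w/(9*w**2 + 2)
This equals f(w) exactly, so the claim holds.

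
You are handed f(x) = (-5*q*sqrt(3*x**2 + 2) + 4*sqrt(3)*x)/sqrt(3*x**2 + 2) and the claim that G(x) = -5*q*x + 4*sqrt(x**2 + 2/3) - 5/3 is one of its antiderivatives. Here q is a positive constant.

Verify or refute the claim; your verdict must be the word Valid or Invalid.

d/dx[G] = (-5*q*sqrt(3*x**2 + 2) + 4*sqrt(3)*x)/sqrt(3*x**2 + 2)
This equals f(x) exactly, so the claim holds.

Valid - differentiating G returns exactly f.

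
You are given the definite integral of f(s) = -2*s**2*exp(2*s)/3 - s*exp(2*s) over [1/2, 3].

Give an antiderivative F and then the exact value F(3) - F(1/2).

Antiderivative: F(s) = (-4*s**2 - 2*s + 1)*exp(2*s)/12; value = -41*exp(6)/12 + exp(1)/12

Recognize the product-rule pattern: f = u'v + uv' with u = -s**2/3 - s/6 + 1/12, v = exp(2*s), so integration by parts undoes it.
F(s) = (-4*s**2 - 2*s + 1)*exp(2*s)/12 is an antiderivative of f.
Check: d/ds[(-4*s**2 - 2*s + 1)*exp(2*s)/12] = -2*s**2*exp(2*s)/3 - s*exp(2*s) = f(s).
F(3) = -41*exp(6)/12; F(1/2) = -exp(1)/12.
Integral = F(3) - F(1/2) = -41*exp(6)/12 + exp(1)/12.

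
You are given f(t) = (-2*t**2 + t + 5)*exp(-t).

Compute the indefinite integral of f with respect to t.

Recognize the product-rule pattern: f = u'v + uv' with u = 2*t**2 + 3*t - 2, v = exp(-t), so integration by parts undoes it.
Check: d/dt[(2*t**2 + 3*t - 2)*exp(-t)] = (-2*t**2 + t + 5)*exp(-t) = f(t).

F(t) = (2*t**2 + 3*t - 2)*exp(-t) + C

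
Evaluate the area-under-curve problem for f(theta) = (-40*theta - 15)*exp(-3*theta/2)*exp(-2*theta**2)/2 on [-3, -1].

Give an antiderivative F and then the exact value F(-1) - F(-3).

Antiderivative: F(theta) = 5*exp(-2*theta**2 - 3*theta/2); value = -5*exp(-27/2) + 5*exp(-1/2)

The substitution u = -2*theta**2 - 3*theta/2 works: f is exactly (dF/du)*(du/dtheta) for that inner function.
F(theta) = 5*exp(-2*theta**2 - 3*theta/2) is an antiderivative of f.
Check: d/dtheta[5*exp(-2*theta**2 - 3*theta/2)] = (-40*theta - 15)*exp(-3*theta/2)*exp(-2*theta**2)/2 = f(theta).
F(-1) = 5*exp(-1/2); F(-3) = 5*exp(-27/2).
Integral = F(-1) - F(-3) = -5*exp(-27/2) + 5*exp(-1/2).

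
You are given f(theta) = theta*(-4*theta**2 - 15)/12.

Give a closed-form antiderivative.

Since d/dtheta undoes antidifferentiation here, F'(theta) = f(theta) is required of F(theta).
Check: d/dtheta[-theta**4/12 - 5*theta**2/8] = -theta**3/3 - 5*theta/4, which equals f(theta).

An antiderivative is F(theta) = -theta**4/12 - 5*theta**2/8.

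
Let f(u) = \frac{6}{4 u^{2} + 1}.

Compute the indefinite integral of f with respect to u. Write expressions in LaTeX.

Any candidate F(u) must reproduce f(u) exactly when differentiated.
Check: d/du[3 \operatorname{atan}{\left(2 u \right)}] = \frac{6}{4 u^{2} + 1} = f(u).

F(u) = 3 \operatorname{atan}{\left(2 u \right)} + C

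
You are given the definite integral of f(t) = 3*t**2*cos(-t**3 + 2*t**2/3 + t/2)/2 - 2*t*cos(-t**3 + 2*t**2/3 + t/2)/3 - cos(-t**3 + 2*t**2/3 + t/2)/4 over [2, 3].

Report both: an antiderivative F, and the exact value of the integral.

Antiderivative: F(t) = -sin(-t**3 + 2*t**2/3 + t/2)/2; value = sin(39/2)/2 - sin(13/3)/2

The substitution u = -t**3 + 2*t**2/3 + t/2 works: f is exactly (dF/du)*(du/dt) for that inner function.
F(t) = -sin(-t**3 + 2*t**2/3 + t/2)/2 is an antiderivative of f.
Check: d/dt[-sin(-t**3 + 2*t**2/3 + t/2)/2] = 3*t**2*cos(-t**3 + 2*t**2/3 + t/2)/2 - 2*t*cos(-t**3 + 2*t**2/3 + t/2)/3 - cos(-t**3 + 2*t**2/3 + t/2)/4 = f(t).
F(3) = sin(39/2)/2; F(2) = sin(13/3)/2.
Integral = F(3) - F(2) = sin(39/2)/2 - sin(13/3)/2.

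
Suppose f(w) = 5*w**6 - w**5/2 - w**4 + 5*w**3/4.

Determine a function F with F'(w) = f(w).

An antiderivative is F(w) = 5*w**7/7 - w**6/12 - w**5/5 + 5*w**4/16.

The integrand splits into summands that can be handled one at a time.
Check: d/dw[5*w**7/7 - w**6/12 - w**5/5 + 5*w**4/16] = 5*w**6 - w**5/2 - w**4 + 5*w**3/4 = f(w).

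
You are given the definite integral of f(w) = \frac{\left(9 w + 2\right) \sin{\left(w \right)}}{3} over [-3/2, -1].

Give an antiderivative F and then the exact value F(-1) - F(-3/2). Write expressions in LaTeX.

Differentiate the proposed F(w) back; it has to land on f(w) exactly.
F(w) = \frac{- 9 w \cos{\left(w \right)} + 9 \sin{\left(w \right)} - 2 \cos{\left(w \right)}}{3} is an antiderivative of f.
Check: d/dw[\frac{- 9 w \cos{\left(w \right)} + 9 \sin{\left(w \right)} - 2 \cos{\left(w \right)}}{3}] = 3 w \sin{\left(w \right)} + \frac{2 \sin{\left(w \right)}}{3}, which equals f(w).
F(-1) = - 3 \sin{\left(1 \right)} + \frac{7 \cos{\left(1 \right)}}{3}; F(-3/2) = - 3 \sin{\left(\frac{3}{2} \right)} + \frac{23 \cos{\left(\frac{3}{2} \right)}}{6}.
Integral = F(-1) - F(-3/2) = - 3 \sin{\left(1 \right)} - \frac{23 \cos{\left(\frac{3}{2} \right)}}{6} + \frac{7 \cos{\left(1 \right)}}{3} + 3 \sin{\left(\frac{3}{2} \right)}.

Antiderivative: F(w) = \frac{- 9 w \cos{\left(w \right)} + 9 \sin{\left(w \right)} - 2 \cos{\left(w \right)}}{3}; value = - 3 \sin{\left(1 \right)} - \frac{23 \cos{\left(\frac{3}{2} \right)}}{6} + \frac{7 \cos{\left(1 \right)}}{3} + 3 \sin{\left(\frac{3}{2} \right)}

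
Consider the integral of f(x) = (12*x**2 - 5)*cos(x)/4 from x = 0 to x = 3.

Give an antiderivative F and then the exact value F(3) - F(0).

Antiderivative: F(x) = (12*x**2*sin(x) + 24*x*cos(x) - 29*sin(x))/4; value = 18*cos(3) + 79*sin(3)/4

For F(x) to be correct the identity F'(x) - f(x) = 0 must hold.
F(x) = (12*x**2*sin(x) + 24*x*cos(x) - 29*sin(x))/4 is an antiderivative of f.
Check: d/dx[(12*x**2*sin(x) + 24*x*cos(x) - 29*sin(x))/4] = 3*x**2*cos(x) - 5*cos(x)/4, which equals f(x).
F(3) = 18*cos(3) + 79*sin(3)/4; F(0) = 0.
Integral = F(3) - F(0) = 18*cos(3) + 79*sin(3)/4.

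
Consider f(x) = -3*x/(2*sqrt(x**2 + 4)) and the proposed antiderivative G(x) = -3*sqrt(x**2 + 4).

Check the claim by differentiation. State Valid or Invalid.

Invalid: d/dx[G] - f = -3*x/(2*sqrt(x**2 + 4)), which is not 0.

d/dx[G] = -3*x/sqrt(x**2 + 4)
d/dx[G] - f(x) = -3*x/(2*sqrt(x**2 + 4)) != 0.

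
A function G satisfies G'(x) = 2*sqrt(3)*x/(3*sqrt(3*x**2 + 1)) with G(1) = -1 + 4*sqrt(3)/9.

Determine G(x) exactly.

G(x) = 2*sqrt(x**2 + 1/3)/3 - 1

The substitution u = x**2 + 1/3 works: G'(x) is exactly (dG/du)*(du/dx) for that inner function.
A general antiderivative is 2*sqrt(x**2 + 1/3)/3 + C.
The condition gives C = -1 + 4*sqrt(3)/9 - (4*sqrt(3)/9) = -1.
So G(x) = 2*sqrt(x**2 + 1/3)/3 - 1.
Check: d/dx[2*sqrt(x**2 + 1/3)/3 - 1] = 2*sqrt(3)*x/(3*sqrt(3*x**2 + 1)) = G'(x).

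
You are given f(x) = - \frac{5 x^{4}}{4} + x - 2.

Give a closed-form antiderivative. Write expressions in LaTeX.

The integrand splits into summands that can be handled one at a time.
Check: d/dx[- \frac{x^{5}}{4} + \frac{x^{2}}{2} - 2 x] = - \frac{5 x^{4}}{4} + x - 2 = f(x).

An antiderivative is F(x) = - \frac{x^{5}}{4} + \frac{x^{2}}{2} - 2 x.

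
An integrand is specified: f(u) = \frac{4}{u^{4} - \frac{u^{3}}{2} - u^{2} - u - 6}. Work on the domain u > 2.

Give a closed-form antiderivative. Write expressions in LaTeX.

The denominator factors as \left(u - 2\right) \left(2 u + 3\right) \left(u^{2} + 2\right); partial fractions split f into directly integrable pieces: \frac{4 \left(u - 10\right)}{51 \left(u^{2} + 2\right)} - \frac{64}{119 \left(2 u + 3\right)} + \frac{4}{21 \left(u - 2\right)}.
Check: d/du[\frac{4 \log{\left(u - 2 \right)}}{21} - \frac{32 \log{\left(u + \frac{3}{2} \right)}}{119} + \frac{2 \log{\left(u^{2} + 2 \right)}}{51} - \frac{20 \sqrt{2} \operatorname{atan}{\left(\frac{\sqrt{2} u}{2} \right)}}{51}] = \frac{8}{2 u^{4} - u^{3} - 2 u^{2} - 2 u - 12}, which equals f(u).

An antiderivative is F(u) = \frac{4 \log{\left(u - 2 \right)}}{21} - \frac{32 \log{\left(u + \frac{3}{2} \right)}}{119} + \frac{2 \log{\left(u^{2} + 2 \right)}}{51} - \frac{20 \sqrt{2} \operatorname{atan}{\left(\frac{\sqrt{2} u}{2} \right)}}{51}.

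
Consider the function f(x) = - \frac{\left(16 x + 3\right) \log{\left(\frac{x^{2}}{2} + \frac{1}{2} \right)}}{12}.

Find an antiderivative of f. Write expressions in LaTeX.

An antiderivative is F(x) = - \frac{2 x^{2} \log{\left(x^{2} + 1 \right)}}{3} + \frac{2 x^{2} \log{\left(2 \right)}}{3} + \frac{2 x^{2}}{3} - \frac{x \log{\left(x^{2} + 1 \right)}}{4} + \frac{x \log{\left(2 \right)}}{4} + \frac{x}{2} - \frac{2 \log{\left(x^{2} + 1 \right)}}{3} - \frac{\operatorname{atan}{\left(x \right)}}{2}.

Recover f(x) by differentiating a candidate F(x); any mismatch rules it out.
Check: d/dx[- \frac{2 x^{2} \log{\left(x^{2} + 1 \right)}}{3} + \frac{2 x^{2} \log{\left(2 \right)}}{3} + \frac{2 x^{2}}{3} - \frac{x \log{\left(x^{2} + 1 \right)}}{4} + \frac{x \log{\left(2 \right)}}{4} + \frac{x}{2} - \frac{2 \log{\left(x^{2} + 1 \right)}}{3} - \frac{\operatorname{atan}{\left(x \right)}}{2}] = - \frac{4 x \log{\left(x^{2} + 1 \right)}}{3} + \frac{4 x \log{\left(2 \right)}}{3} - \frac{\log{\left(x^{2} + 1 \right)}}{4} + \frac{\log{\left(2 \right)}}{4}, which equals f(x).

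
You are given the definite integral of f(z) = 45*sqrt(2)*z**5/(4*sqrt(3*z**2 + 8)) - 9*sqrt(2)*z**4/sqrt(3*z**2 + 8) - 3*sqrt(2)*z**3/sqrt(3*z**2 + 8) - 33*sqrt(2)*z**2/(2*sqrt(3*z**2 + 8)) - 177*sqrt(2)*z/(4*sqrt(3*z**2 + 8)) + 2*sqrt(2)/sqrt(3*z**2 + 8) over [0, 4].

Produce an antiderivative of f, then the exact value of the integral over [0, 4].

Recognize the product-rule pattern: f = u'v + uv' with u = 3*sqrt(3*z**2/2 + 4)/2, v = z**4 - z**3 - 4*z**2 + z/3 + 5/3, so integration by parts undoes it.
F(z) = 3*sqrt(3*z**2/2 + 4)*(z**4 - z**3 - 4*z**2 + z/3 + 5/3)/2 is an antiderivative of f.
Check: d/dz[3*sqrt(3*z**2/2 + 4)*(z**4 - z**3 - 4*z**2 + z/3 + 5/3)/2] = sqrt(2)*(45*z**5 - 36*z**4 - 12*z**3 - 66*z**2 - 177*z + 8)/(4*sqrt(3*z**2 + 8)), which equals f(z).
F(4) = 393*sqrt(7); F(0) = 5.
Integral = F(4) - F(0) = -5 + 393*sqrt(7).

Antiderivative: F(z) = 3*sqrt(3*z**2/2 + 4)*(z**4 - z**3 - 4*z**2 + z/3 + 5/3)/2; value = -5 + 393*sqrt(7)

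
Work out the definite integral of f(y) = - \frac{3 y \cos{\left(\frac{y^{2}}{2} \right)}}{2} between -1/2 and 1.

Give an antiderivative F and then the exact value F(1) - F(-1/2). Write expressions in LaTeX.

f matches the chain-rule pattern g'(h)*h' with inner function h(y) = \frac{y^{2}}{2}; substituting u = h(y) collapses the integral.
F(y) = - \frac{3 \sin{\left(\frac{y^{2}}{2} \right)}}{2} is an antiderivative of f.
Check: d/dy[- \frac{3 \sin{\left(\frac{y^{2}}{2} \right)}}{2}] = - \frac{3 y \cos{\left(\frac{y^{2}}{2} \right)}}{2} = f(y).
F(1) = - \frac{3 \sin{\left(\frac{1}{2} \right)}}{2}; F(-1/2) = - \frac{3 \sin{\left(\frac{1}{8} \right)}}{2}.
Integral = F(1) - F(-1/2) = - \frac{3 \sin{\left(\frac{1}{2} \right)}}{2} + \frac{3 \sin{\left(\frac{1}{8} \right)}}{2}.

Antiderivative: F(y) = - \frac{3 \sin{\left(\frac{y^{2}}{2} \right)}}{2}; value = - \frac{3 \sin{\left(\frac{1}{2} \right)}}{2} + \frac{3 \sin{\left(\frac{1}{8} \right)}}{2}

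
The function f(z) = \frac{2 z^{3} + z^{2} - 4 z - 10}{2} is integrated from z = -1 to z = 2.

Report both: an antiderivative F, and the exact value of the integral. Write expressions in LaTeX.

For F(z) to be correct the identity F'(z) - f(z) = 0 must hold.
F(z) = \frac{z^{4}}{4} + \frac{z^{3}}{6} - z^{2} - 5 z is an antiderivative of f.
Check: d/dz[\frac{z^{4}}{4} + \frac{z^{3}}{6} - z^{2} - 5 z] = z^{3} + \frac{z^{2}}{2} - 2 z - 5, which equals f(z).
F(2) = - \frac{26}{3}; F(-1) = \frac{49}{12}.
Integral = F(2) - F(-1) = - \frac{51}{4}.

Antiderivative: F(z) = \frac{z^{4}}{4} + \frac{z^{3}}{6} - z^{2} - 5 z; value = - \frac{51}{4}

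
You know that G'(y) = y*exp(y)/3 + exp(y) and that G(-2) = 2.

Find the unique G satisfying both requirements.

Recognize the product-rule pattern: G'(y) = u'v + uv' with u = y/3 + 2/3, v = exp(y), so integration by parts undoes it.
A general antiderivative is (y + 2)*exp(y)/3 + C.
The condition gives C = 2 - (0) = 2.
So G(y) = ((y + 2)*exp(y) + 6)/3.
Check: d/dy[((y + 2)*exp(y) + 6)/3] = y*exp(y)/3 + exp(y) = G'(y).

G(y) = ((y + 2)*exp(y) + 6)/3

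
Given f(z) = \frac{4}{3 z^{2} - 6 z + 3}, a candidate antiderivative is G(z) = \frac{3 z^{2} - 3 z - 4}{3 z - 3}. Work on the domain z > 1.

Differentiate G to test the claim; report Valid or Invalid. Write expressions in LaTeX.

d/dz[G] = \frac{3 z^{2} - 6 z + 7}{3 z^{2} - 6 z + 3}
d/dz[G] - f(z) = 1 != 0.

Invalid: d/dz[G] - f = 1, which is not 0.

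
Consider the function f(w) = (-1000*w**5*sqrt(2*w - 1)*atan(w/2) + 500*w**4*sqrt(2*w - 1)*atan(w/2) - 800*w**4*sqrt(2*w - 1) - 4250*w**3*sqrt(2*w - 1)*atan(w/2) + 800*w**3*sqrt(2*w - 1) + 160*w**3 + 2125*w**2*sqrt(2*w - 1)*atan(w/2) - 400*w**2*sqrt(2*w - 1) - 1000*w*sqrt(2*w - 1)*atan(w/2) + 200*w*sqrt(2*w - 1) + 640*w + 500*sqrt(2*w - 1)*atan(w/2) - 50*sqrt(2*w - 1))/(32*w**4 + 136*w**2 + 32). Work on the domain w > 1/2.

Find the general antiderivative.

F(w) = -25*(2*w - 1)**(5/2)*atan(w/2)/8 + 5*log(4*w**2 + 1)/2 + C

Differentiate the proposed F(w) back; it has to land on f(w) exactly.
Check: d/dw[-25*(2*w - 1)**(5/2)*atan(w/2)/8 + 5*log(4*w**2 + 1)/2] = (-1000*w**5*sqrt(2*w - 1)*atan(w/2) + 500*w**4*sqrt(2*w - 1)*atan(w/2) - 800*w**4*sqrt(2*w - 1) - 4250*w**3*sqrt(2*w - 1)*atan(w/2) + 800*w**3*sqrt(2*w - 1) + 160*w**3 + 2125*w**2*sqrt(2*w - 1)*atan(w/2) - 400*w**2*sqrt(2*w - 1) - 1000*w*sqrt(2*w - 1)*atan(w/2) + 200*w*sqrt(2*w - 1) + 640*w + 500*sqrt(2*w - 1)*atan(w/2) - 50*sqrt(2*w - 1))/(32*w**4 + 136*w**2 + 32) = f(w).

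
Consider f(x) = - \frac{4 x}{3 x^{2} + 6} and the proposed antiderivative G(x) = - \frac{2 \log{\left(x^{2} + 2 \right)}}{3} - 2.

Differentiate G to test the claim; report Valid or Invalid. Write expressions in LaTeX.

Valid - the claim checks out under differentiation.

d/dx[G] = - \frac{4 x}{3 x^{2} + 6}
This equals f(x) exactly, so the claim holds.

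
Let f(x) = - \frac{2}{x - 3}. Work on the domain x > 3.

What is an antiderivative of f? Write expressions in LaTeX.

An antiderivative is F(x) = - 2 \log{\left(2 x - 6 \right)}.

Whatever form F(x) takes, F'(x) = f(x) is non-negotiable.
Check: d/dx[- 2 \log{\left(2 x - 6 \right)}] = - \frac{2}{x - 3} = f(x).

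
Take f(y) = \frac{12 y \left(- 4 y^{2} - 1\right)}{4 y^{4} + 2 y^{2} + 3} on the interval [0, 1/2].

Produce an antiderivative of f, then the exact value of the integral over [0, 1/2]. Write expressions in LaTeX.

f matches the chain-rule pattern g'(h)*h' with inner function h(y) = 2 y^{4} + y^{2} + \frac{3}{2}; substituting u = h(y) collapses the integral.
F(y) = - 3 \log{\left(2 y^{4} + y^{2} + \frac{3}{2} \right)} is an antiderivative of f.
Check: d/dy[- 3 \log{\left(2 y^{4} + y^{2} + \frac{3}{2} \right)}] = \frac{- 48 y^{3} - 12 y}{4 y^{4} + 2 y^{2} + 3}, which equals f(y).
F(1/2) = - 3 \log{\left(\frac{15}{8} \right)}; F(0) = - 3 \log{\left(\frac{3}{2} \right)}.
Integral = F(1/2) - F(0) = - 3 \log{\left(\frac{15}{8} \right)} + 3 \log{\left(\frac{3}{2} \right)}.

Antiderivative: F(y) = - 3 \log{\left(2 y^{4} + y^{2} + \frac{3}{2} \right)}; value = - 3 \log{\left(\frac{15}{8} \right)} + 3 \log{\left(\frac{3}{2} \right)}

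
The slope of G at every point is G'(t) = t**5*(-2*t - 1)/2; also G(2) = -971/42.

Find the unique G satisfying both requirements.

Differentiate the proposed G(t) back; it has to land on the given G'(t).
A general antiderivative is -t**7/7 - t**6/12 + C.
The condition gives C = -971/42 - (-496/21) = 1/2.
So G(t) = -t**7/7 - t**6/12 + 1/2.
Check: d/dt[-t**7/7 - t**6/12 + 1/2] = -t**6 - t**5/2, which equals G'(t).

G(t) = -t**7/7 - t**6/12 + 1/2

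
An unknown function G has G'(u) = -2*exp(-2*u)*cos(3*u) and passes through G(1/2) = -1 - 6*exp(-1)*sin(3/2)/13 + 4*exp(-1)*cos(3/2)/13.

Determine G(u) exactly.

G(u) = -1 - 6*exp(-2*u)*sin(3*u)/13 + 4*exp(-2*u)*cos(3*u)/13

A candidate passes only if d/du[G] lands on the given G'(u) exactly.
A general antiderivative is -6*exp(-2*u)*sin(3*u)/13 + 4*exp(-2*u)*cos(3*u)/13 + C.
The condition gives C = -1 - 6*exp(-1)*sin(3/2)/13 + 4*exp(-1)*cos(3/2)/13 - (-6*exp(-1)*sin(3/2)/13 + 4*exp(-1)*cos(3/2)/13) = -1.
So G(u) = -1 - 6*exp(-2*u)*sin(3*u)/13 + 4*exp(-2*u)*cos(3*u)/13.
Check: d/du[-1 - 6*exp(-2*u)*sin(3*u)/13 + 4*exp(-2*u)*cos(3*u)/13] = -2*exp(-2*u)*cos(3*u) = G'(u).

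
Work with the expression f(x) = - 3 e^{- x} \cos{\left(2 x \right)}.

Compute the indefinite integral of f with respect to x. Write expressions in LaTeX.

For F(x) to be correct the identity F'(x) - f(x) = 0 must hold.
Check: d/dx[\frac{3 \left(- 2 \sin{\left(2 x \right)} + \cos{\left(2 x \right)}\right) e^{- x}}{5}] = - 3 e^{- x} \cos{\left(2 x \right)} = f(x).

F(x) = \frac{3 \left(- 2 \sin{\left(2 x \right)} + \cos{\left(2 x \right)}\right) e^{- x}}{5} + C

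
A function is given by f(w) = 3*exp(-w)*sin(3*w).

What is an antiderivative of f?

An antiderivative is F(w) = (-3*sin(3*w) - 9*cos(3*w))*exp(-w)/10.

A first test for any F(w): its w-derivative must equal f(w) identically.
Check: d/dw[(-3*sin(3*w) - 9*cos(3*w))*exp(-w)/10] = 3*exp(-w)*sin(3*w) = f(w).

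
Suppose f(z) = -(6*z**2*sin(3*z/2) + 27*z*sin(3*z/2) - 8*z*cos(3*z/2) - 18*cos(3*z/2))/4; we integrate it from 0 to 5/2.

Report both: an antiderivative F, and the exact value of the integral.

Antiderivative: F(z) = -3*(-z**2/3 - 3*z/2)*cos(3*z/2); value = 35*cos(15/4)/2

Recognize the product-rule pattern: f = u'v + uv' with u = z**2 + 9*z/2, v = cos(3*z/2), so integration by parts undoes it.
F(z) = -3*(-z**2/3 - 3*z/2)*cos(3*z/2) is an antiderivative of f.
Check: d/dz[-3*(-z**2/3 - 3*z/2)*cos(3*z/2)] = -3*z**2*sin(3*z/2)/2 - 27*z*sin(3*z/2)/4 + 2*z*cos(3*z/2) + 9*cos(3*z/2)/2, which equals f(z).
F(5/2) = 35*cos(15/4)/2; F(0) = 0.
Integral = F(5/2) - F(0) = 35*cos(15/4)/2.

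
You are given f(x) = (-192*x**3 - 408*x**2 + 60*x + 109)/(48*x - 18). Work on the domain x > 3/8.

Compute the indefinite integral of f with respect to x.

Whatever form F(x) takes, F'(x) = f(x) is non-negotiable.
Check: d/dx[-(8*x**3 + 30*x**2 + 15*x - 8*log(4*x - 3/2))/6] = (-192*x**3 - 408*x**2 + 60*x + 109)/(48*x - 18) = f(x).

F(x) = -(8*x**3 + 30*x**2 + 15*x - 8*log(4*x - 3/2))/6 + C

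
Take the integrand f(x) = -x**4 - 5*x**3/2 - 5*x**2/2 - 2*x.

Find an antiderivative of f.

An antiderivative is F(x) = x**2*(-24*x**3 - 75*x**2 - 100*x - 120)/120.

The integrand splits into summands that can be handled one at a time.
Check: d/dx[x**2*(-24*x**3 - 75*x**2 - 100*x - 120)/120] = -x**4 - 5*x**3/2 - 5*x**2/2 - 2*x = f(x).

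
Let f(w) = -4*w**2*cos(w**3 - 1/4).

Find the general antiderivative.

F(w) = -4*sin(w**3 - 1/4)/3 + C

The substitution u = w**3 - 1/4 works: f is exactly (dF/du)*(du/dw) for that inner function.
Check: d/dw[-4*sin(w**3 - 1/4)/3] = -4*w**2*cos(w**3 - 1/4) = f(w).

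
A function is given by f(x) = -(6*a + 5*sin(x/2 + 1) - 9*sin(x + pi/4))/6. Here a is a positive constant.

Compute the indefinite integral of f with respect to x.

Since d/dx undoes antidifferentiation here, F'(x) = f(x) is required of F(x).
Check: d/dx[-a*x + 5*cos(x/2 + 1)/3 - 3*cos(x + pi/4)/2] = -a - 5*sin(x/2 + 1)/6 + 3*sin(x + pi/4)/2, which equals f(x).

F(x) = -a*x + 5*cos(x/2 + 1)/3 - 3*cos(x + pi/4)/2 + C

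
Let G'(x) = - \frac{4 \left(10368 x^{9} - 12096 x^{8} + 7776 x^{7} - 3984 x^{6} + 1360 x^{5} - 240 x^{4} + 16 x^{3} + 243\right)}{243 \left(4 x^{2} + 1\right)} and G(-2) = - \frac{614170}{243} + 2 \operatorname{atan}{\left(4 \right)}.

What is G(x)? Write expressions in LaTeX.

Differentiate the proposed G(x) back; it has to land on the given G'(x).
A general antiderivative is - \frac{\left(2 x^{2} - \frac{2 x}{3}\right)^{4}}{3} - 2 \operatorname{atan}{\left(2 x \right)} + C.
The condition gives C = - \frac{614170}{243} + 2 \operatorname{atan}{\left(4 \right)} - (- \frac{614656}{243} + 2 \operatorname{atan}{\left(4 \right)}) = 2.
So G(x) = \frac{2 \left(- 8 x^{4} \left(3 x - 1\right)^{4} - 243 \operatorname{atan}{\left(2 x \right)} + 243\right)}{243}.
Check: d/dx[\frac{2 \left(- 8 x^{4} \left(3 x - 1\right)^{4} - 243 \operatorname{atan}{\left(2 x \right)} + 243\right)}{243}] = \frac{- 41472 x^{9} + 48384 x^{8} - 31104 x^{7} + 15936 x^{6} - 5440 x^{5} + 960 x^{4} - 64 x^{3} - 972}{972 x^{2} + 243}, which equals G'(x).

G(x) = \frac{2 \left(- 8 x^{4} \left(3 x - 1\right)^{4} - 243 \operatorname{atan}{\left(2 x \right)} + 243\right)}{243}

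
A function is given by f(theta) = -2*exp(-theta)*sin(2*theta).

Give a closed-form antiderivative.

An antiderivative is F(theta) = (2*sin(2*theta) + 4*cos(2*theta))*exp(-theta)/5.

A candidate is checked by its d/dtheta: the result must match f(theta).
Check: d/dtheta[(2*sin(2*theta) + 4*cos(2*theta))*exp(-theta)/5] = -2*exp(-theta)*sin(2*theta) = f(theta).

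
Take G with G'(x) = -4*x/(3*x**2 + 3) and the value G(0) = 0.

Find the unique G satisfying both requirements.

G(x) = -2*log(x**2 + 1)/3

The substitution u = x**2 + 1 works: G'(x) is exactly (dG/du)*(du/dx) for that inner function.
A general antiderivative is -2*log(x**2 + 1)/3 + C.
The condition gives C = 0 - (0) = 0.
So G(x) = -2*log(x**2 + 1)/3.
Check: d/dx[-2*log(x**2 + 1)/3] = -4*x/(3*x**2 + 3) = G'(x).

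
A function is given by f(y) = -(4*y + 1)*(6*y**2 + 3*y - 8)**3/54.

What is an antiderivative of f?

An antiderivative is F(y) = -(6*y**2 + 3*y - 8)**4/648.

The substitution u = y**2 + y/2 - 4/3 works: f is exactly (dF/du)*(du/dy) for that inner function.
Check: d/dy[-(6*y**2 + 3*y - 8)**4/648] = -16*y**7 - 28*y**6 + 46*y**5 + 75*y**4 - 323*y**3/6 - 60*y**2 + 736*y/27 + 256/27, which equals f(y).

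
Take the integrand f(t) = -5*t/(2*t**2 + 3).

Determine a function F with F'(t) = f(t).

An antiderivative is F(t) = -5*log(2*t**2 + 3)/4.

f matches the chain-rule pattern g'(h)*h' with inner function h(t) = 2*t**2 + 3; substituting u = h(t) collapses the integral.
Check: d/dt[-5*log(2*t**2 + 3)/4] = -5*t/(2*t**2 + 3) = f(t).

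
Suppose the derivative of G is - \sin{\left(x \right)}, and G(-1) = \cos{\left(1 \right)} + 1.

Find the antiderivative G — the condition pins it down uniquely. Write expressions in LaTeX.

G(x) = \cos{\left(x \right)} + 1

Any candidate G(x) must reproduce the stated G'(x) exactly.
A general antiderivative is \cos{\left(x \right)} + C.
The condition gives C = \cos{\left(1 \right)} + 1 - (\cos{\left(1 \right)}) = 1.
So G(x) = \cos{\left(x \right)} + 1.
Check: d/dx[\cos{\left(x \right)} + 1] = - \sin{\left(x \right)} = G'(x).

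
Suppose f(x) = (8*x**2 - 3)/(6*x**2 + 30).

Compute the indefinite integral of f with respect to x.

A first test for any F(x): its x-derivative must equal f(x) identically.
Check: d/dx[4*x/3 - 43*sqrt(5)*atan(sqrt(5)*x/5)/30] = (8*x**2 - 3)/(6*x**2 + 30) = f(x).

F(x) = 4*x/3 - 43*sqrt(5)*atan(sqrt(5)*x/5)/30 + C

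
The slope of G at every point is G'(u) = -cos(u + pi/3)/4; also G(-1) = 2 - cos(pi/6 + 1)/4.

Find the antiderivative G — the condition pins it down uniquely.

Since d/du undoes antidifferentiation here, G(u) must give back the stated G'(u).
A general antiderivative is -sin(u + pi/3)/4 + C.
The condition gives C = 2 - cos(pi/6 + 1)/4 - (-cos(pi/6 + 1)/4) = 2.
So G(u) = (8 - sin(u + pi/3))/4.
Check: d/du[(8 - sin(u + pi/3))/4] = -cos(u + pi/3)/4 = G'(u).

G(u) = (8 - sin(u + pi/3))/4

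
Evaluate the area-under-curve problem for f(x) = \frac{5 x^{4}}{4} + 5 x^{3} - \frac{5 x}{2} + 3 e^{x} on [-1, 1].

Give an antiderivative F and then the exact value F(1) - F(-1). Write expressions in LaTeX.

Integrate term by term and add the pieces.
F(x) = \frac{x^{5} + 5 x^{4} - 5 x^{2} + 12 e^{x} + 4}{4} is an antiderivative of f.
Check: d/dx[\frac{x^{5} + 5 x^{4} - 5 x^{2} + 12 e^{x} + 4}{4}] = \frac{5 x^{4}}{4} + 5 x^{3} - \frac{5 x}{2} + 3 e^{x} = f(x).
F(1) = \frac{5}{4} + 3 e; F(-1) = \frac{3}{4} + \frac{3}{e}.
Integral = F(1) - F(-1) = - \frac{3}{e} + \frac{1}{2} + 3 e.

Antiderivative: F(x) = \frac{x^{5} + 5 x^{4} - 5 x^{2} + 12 e^{x} + 4}{4}; value = - \frac{3}{e} + \frac{1}{2} + 3 e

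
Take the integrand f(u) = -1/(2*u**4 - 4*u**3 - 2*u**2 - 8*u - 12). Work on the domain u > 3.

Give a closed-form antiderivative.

An antiderivative is F(u) = -log(u - 3)/88 + log(u + 1)/24 - log(u**2 + 2)/66 + 5*sqrt(2)*atan(sqrt(2)*u/2)/132.

Factor the denominator (2*(u - 3)*(u + 1)*(u**2 + 2)) and decompose: f = -(2*u - 5)/(66*(u**2 + 2)) + 1/(24*(u + 1)) - 1/(88*(u - 3)); each piece integrates to a log, atan, or power term.
Check: d/du[-log(u - 3)/88 + log(u + 1)/24 - log(u**2 + 2)/66 + 5*sqrt(2)*atan(sqrt(2)*u/2)/132] = -1/(2*u**4 - 4*u**3 - 2*u**2 - 8*u - 12) = f(u).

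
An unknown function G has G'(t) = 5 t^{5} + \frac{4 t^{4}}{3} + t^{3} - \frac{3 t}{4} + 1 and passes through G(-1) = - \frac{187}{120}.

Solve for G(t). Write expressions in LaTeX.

Integrate term by term and add the pieces.
A general antiderivative is \frac{5 t^{6}}{6} + \frac{4 t^{5}}{15} + \frac{t^{4}}{4} - \frac{3 t^{2}}{8} + t + C.
The condition gives C = - \frac{187}{120} - (- \frac{67}{120}) = -1.
So G(t) = \frac{5 t^{6}}{6} + \frac{4 t^{5}}{15} + \frac{t^{4}}{4} - \frac{3 t^{2}}{8} + t - 1.
Check: d/dt[\frac{5 t^{6}}{6} + \frac{4 t^{5}}{15} + \frac{t^{4}}{4} - \frac{3 t^{2}}{8} + t - 1] = 5 t^{5} + \frac{4 t^{4}}{3} + t^{3} - \frac{3 t}{4} + 1 = G'(t).

G(t) = \frac{5 t^{6}}{6} + \frac{4 t^{5}}{15} + \frac{t^{4}}{4} - \frac{3 t^{2}}{8} + t - 1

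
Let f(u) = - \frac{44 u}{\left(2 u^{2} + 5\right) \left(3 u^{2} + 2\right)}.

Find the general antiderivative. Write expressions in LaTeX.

Any candidate F(u) must reproduce f(u) exactly when differentiated.
Check: d/du[2 \left(\log{\left(u^{2} + \frac{5}{2} \right)} - \log{\left(3 u^{2} + 2 \right)}\right)] = - \frac{44 u}{6 u^{4} + 19 u^{2} + 10}, which equals f(u).

F(u) = 2 \left(\log{\left(u^{2} + \frac{5}{2} \right)} - \log{\left(3 u^{2} + 2 \right)}\right) + C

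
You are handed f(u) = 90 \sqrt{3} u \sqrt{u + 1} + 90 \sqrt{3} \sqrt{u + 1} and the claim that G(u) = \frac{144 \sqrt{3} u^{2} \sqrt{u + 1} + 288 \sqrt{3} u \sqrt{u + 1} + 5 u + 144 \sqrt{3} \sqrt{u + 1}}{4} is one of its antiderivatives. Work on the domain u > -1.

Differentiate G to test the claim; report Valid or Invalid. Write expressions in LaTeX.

d/du[G] = \frac{360 \sqrt{3} u^{2} + 720 \sqrt{3} u + 5 \sqrt{u + 1} + 360 \sqrt{3}}{4 \sqrt{u + 1}}
d/du[G] - f(u) = \frac{5}{4} != 0.

Invalid: d/du[G] - f = \frac{5}{4}, which is not 0.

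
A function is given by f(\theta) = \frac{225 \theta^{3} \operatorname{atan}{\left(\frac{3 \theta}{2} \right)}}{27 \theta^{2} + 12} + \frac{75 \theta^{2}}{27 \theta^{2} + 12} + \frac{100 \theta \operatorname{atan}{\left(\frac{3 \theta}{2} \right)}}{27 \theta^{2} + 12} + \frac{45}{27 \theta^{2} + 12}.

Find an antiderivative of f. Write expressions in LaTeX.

An antiderivative is F(\theta) = \frac{25 \theta^{2} \operatorname{atan}{\left(\frac{3 \theta}{2} \right)}}{6} + \frac{5 \operatorname{atan}{\left(\frac{3 \theta}{2} \right)}}{2}.

Recognize the product-rule pattern: f = u'v + uv' with u = \frac{25 \theta^{2}}{6} + \frac{5}{2}, v = \operatorname{atan}{\left(\frac{3 \theta}{2} \right)}, so integration by parts undoes it.
Check: d/d\theta[\frac{25 \theta^{2} \operatorname{atan}{\left(\frac{3 \theta}{2} \right)}}{6} + \frac{5 \operatorname{atan}{\left(\frac{3 \theta}{2} \right)}}{2}] = \frac{225 \theta^{3} \operatorname{atan}{\left(\frac{3 \theta}{2} \right)} + 75 \theta^{2} + 100 \theta \operatorname{atan}{\left(\frac{3 \theta}{2} \right)} + 45}{27 \theta^{2} + 12}, which equals f(\theta).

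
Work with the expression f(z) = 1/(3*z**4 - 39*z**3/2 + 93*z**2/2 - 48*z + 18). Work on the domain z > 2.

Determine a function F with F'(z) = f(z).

An antiderivative is F(z) = -2*(3*z*log(z - 2) - 4*z*log(z - 3/2) + z*log(z - 1) - 6*log(z - 2) + 8*log(z - 3/2) - 2*log(z - 1) + 1)/(3*(z - 2)).

Factor the denominator (3*(z - 2)**2*(z - 1)*(2*z - 3)) and decompose: f = 16/(3*(2*z - 3)) - 2/(3*(z - 1)) - 2/(z - 2) + 2/(3*(z - 2)**2); each piece integrates to a log, atan, or power term.
Check: d/dz[-2*(3*z*log(z - 2) - 4*z*log(z - 3/2) + z*log(z - 1) - 6*log(z - 2) + 8*log(z - 3/2) - 2*log(z - 1) + 1)/(3*(z - 2))] = 2/(6*z**4 - 39*z**3 + 93*z**2 - 96*z + 36), which equals f(z).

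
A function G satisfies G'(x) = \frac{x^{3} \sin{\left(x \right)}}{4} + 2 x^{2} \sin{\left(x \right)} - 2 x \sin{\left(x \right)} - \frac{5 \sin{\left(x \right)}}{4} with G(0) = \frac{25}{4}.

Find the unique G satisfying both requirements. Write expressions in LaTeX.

The integrand splits into summands that can be handled one at a time.
A general antiderivative is - \frac{x^{3} \cos{\left(x \right)}}{4} + \frac{3 x^{2} \sin{\left(x \right)}}{4} - 2 x^{2} \cos{\left(x \right)} + 4 x \sin{\left(x \right)} + \frac{7 x \cos{\left(x \right)}}{2} - \frac{7 \sin{\left(x \right)}}{2} + \frac{21 \cos{\left(x \right)}}{4} + C.
The condition gives C = \frac{25}{4} - (\frac{21}{4}) = 1.
So G(x) = - \frac{x^{3} \cos{\left(x \right)}}{4} + \frac{3 x^{2} \sin{\left(x \right)}}{4} - 2 x^{2} \cos{\left(x \right)} + 4 x \sin{\left(x \right)} + \frac{7 x \cos{\left(x \right)}}{2} - \frac{7 \sin{\left(x \right)}}{2} + \frac{21 \cos{\left(x \right)}}{4} + 1.
Check: d/dx[- \frac{x^{3} \cos{\left(x \right)}}{4} + \frac{3 x^{2} \sin{\left(x \right)}}{4} - 2 x^{2} \cos{\left(x \right)} + 4 x \sin{\left(x \right)} + \frac{7 x \cos{\left(x \right)}}{2} - \frac{7 \sin{\left(x \right)}}{2} + \frac{21 \cos{\left(x \right)}}{4} + 1] = \frac{x^{3} \sin{\left(x \right)}}{4} + 2 x^{2} \sin{\left(x \right)} - 2 x \sin{\left(x \right)} - \frac{5 \sin{\left(x \right)}}{4} = G'(x).

G(x) = - \frac{x^{3} \cos{\left(x \right)}}{4} + \frac{3 x^{2} \sin{\left(x \right)}}{4} - 2 x^{2} \cos{\left(x \right)} + 4 x \sin{\left(x \right)} + \frac{7 x \cos{\left(x \right)}}{2} - \frac{7 \sin{\left(x \right)}}{2} + \frac{21 \cos{\left(x \right)}}{4} + 1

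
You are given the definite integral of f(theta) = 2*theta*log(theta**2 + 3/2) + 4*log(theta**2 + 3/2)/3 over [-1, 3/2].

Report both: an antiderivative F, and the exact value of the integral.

The integrand splits into summands that can be handled one at a time.
F(theta) = (-6*theta**2 + 2*theta*(3*theta + 4)*log(theta**2 + 3/2) - 16*theta + 9*log(theta**2 + 3/2) + 8*sqrt(6)*atan(sqrt(6)*theta/3))/6 is an antiderivative of f.
Check: d/dtheta[(-6*theta**2 + 2*theta*(3*theta + 4)*log(theta**2 + 3/2) - 16*theta + 9*log(theta**2 + 3/2) + 8*sqrt(6)*atan(sqrt(6)*theta/3))/6] = 2*theta*log(theta**2 + 3/2) + 4*log(theta**2 + 3/2)/3 = f(theta).
F(3/2) = -25/4 + 4*sqrt(6)*atan(sqrt(6)/2)/3 + 23*log(15/4)/4; F(-1) = -4*sqrt(6)*atan(sqrt(6)/3)/3 + 7*log(5/2)/6 + 5/3.
Integral = F(3/2) - F(-1) = -95/12 - 7*log(5/2)/6 + 4*sqrt(6)*atan(sqrt(6)/3)/3 + 4*sqrt(6)*atan(sqrt(6)/2)/3 + 23*log(15/4)/4.

Antiderivative: F(theta) = (-6*theta**2 + 2*theta*(3*theta + 4)*log(theta**2 + 3/2) - 16*theta + 9*log(theta**2 + 3/2) + 8*sqrt(6)*atan(sqrt(6)*theta/3))/6; value = -95/12 - 7*log(5/2)/6 + 4*sqrt(6)*atan(sqrt(6)/3)/3 + 4*sqrt(6)*atan(sqrt(6)/2)/3 + 23*log(15/4)/4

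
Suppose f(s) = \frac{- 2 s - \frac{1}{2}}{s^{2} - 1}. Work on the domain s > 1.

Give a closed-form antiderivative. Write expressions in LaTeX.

An antiderivative is F(s) = - \frac{5 \log{\left(s - 1 \right)}}{4} - \frac{3 \log{\left(s + 1 \right)}}{4}.

Factor the denominator (2 \left(s - 1\right) \left(s + 1\right)) and decompose: f = - \frac{3}{4 \left(s + 1\right)} - \frac{5}{4 \left(s - 1\right)}; each piece integrates to a log, atan, or power term.
Check: d/ds[- \frac{5 \log{\left(s - 1 \right)}}{4} - \frac{3 \log{\left(s + 1 \right)}}{4}] = \frac{- 4 s - 1}{2 s^{2} - 2}, which equals f(s).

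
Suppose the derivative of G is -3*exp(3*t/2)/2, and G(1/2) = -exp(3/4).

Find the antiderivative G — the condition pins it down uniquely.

Whatever form G(t) takes, its d/dt must return the stated G'(t).
A general antiderivative is -exp(3*t/2) + C.
The condition gives C = -exp(3/4) - (-exp(3/4)) = 0.
So G(t) = -exp(3*t/2).
Check: d/dt[-exp(3*t/2)] = -3*exp(3*t/2)/2 = G'(t).

G(t) = -exp(3*t/2)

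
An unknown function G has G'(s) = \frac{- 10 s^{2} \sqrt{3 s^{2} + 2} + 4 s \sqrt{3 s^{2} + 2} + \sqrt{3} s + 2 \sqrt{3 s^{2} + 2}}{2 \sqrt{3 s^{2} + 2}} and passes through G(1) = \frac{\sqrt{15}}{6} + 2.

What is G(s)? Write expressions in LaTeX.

G(s) = - \frac{5 s^{3}}{3} + s^{2} + s + \frac{\sqrt{s^{2} + \frac{2}{3}}}{2} + \frac{5}{3}

For G(s) to be correct, d/ds[G] must agree with the stated G'(s) identically.
A general antiderivative is - \frac{5 s^{3}}{3} + s^{2} + s + \frac{\sqrt{s^{2} + \frac{2}{3}}}{2} - \frac{1}{3} + C.
The condition gives C = \frac{\sqrt{15}}{6} + 2 - (\frac{\sqrt{15}}{6}) = 2.
So G(s) = - \frac{5 s^{3}}{3} + s^{2} + s + \frac{\sqrt{s^{2} + \frac{2}{3}}}{2} + \frac{5}{3}.
Check: d/ds[- \frac{5 s^{3}}{3} + s^{2} + s + \frac{\sqrt{s^{2} + \frac{2}{3}}}{2} + \frac{5}{3}] = \frac{- 10 s^{2} \sqrt{3 s^{2} + 2} + 4 s \sqrt{3 s^{2} + 2} + \sqrt{3} s + 2 \sqrt{3 s^{2} + 2}}{2 \sqrt{3 s^{2} + 2}} = G'(s).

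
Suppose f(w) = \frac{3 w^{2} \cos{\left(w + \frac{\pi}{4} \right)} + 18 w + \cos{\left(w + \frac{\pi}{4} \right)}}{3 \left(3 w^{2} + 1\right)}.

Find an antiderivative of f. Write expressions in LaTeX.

An antiderivative is F(w) = \log{\left(w^{2} + \frac{1}{3} \right)} + \frac{\sin{\left(w + \frac{\pi}{4} \right)}}{3}.

A first test for any F(w): its w-derivative must equal f(w) identically.
Check: d/dw[\log{\left(w^{2} + \frac{1}{3} \right)} + \frac{\sin{\left(w + \frac{\pi}{4} \right)}}{3}] = \frac{3 w^{2} \cos{\left(w + \frac{\pi}{4} \right)} + 18 w + \cos{\left(w + \frac{\pi}{4} \right)}}{9 w^{2} + 3}, which equals f(w).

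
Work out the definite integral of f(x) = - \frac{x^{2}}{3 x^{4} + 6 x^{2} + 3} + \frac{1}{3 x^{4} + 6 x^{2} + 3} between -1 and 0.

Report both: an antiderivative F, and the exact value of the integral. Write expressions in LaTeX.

Recognize the product-rule pattern: f = u'v + uv' with u = x, v = \frac{1}{3 x^{2} + 3}, so integration by parts undoes it.
F(x) = \frac{x}{3 \left(x^{2} + 1\right)} is an antiderivative of f.
Check: d/dx[\frac{x}{3 \left(x^{2} + 1\right)}] = \frac{1 - x^{2}}{3 x^{4} + 6 x^{2} + 3}, which equals f(x).
F(0) = 0; F(-1) = - \frac{1}{6}.
Integral = F(0) - F(-1) = \frac{1}{6}.

Antiderivative: F(x) = \frac{x}{3 \left(x^{2} + 1\right)}; value = \frac{1}{6}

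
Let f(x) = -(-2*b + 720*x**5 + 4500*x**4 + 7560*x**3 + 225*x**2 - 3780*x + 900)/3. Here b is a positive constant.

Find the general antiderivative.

Whatever form F(x) takes, F'(x) = f(x) is non-negotiable.
Check: d/dx[2*b*x/3 + 5*(-2*x**2 - 5*x + 2)**3] = 2*b/3 - 240*x**5 - 1500*x**4 - 2520*x**3 - 75*x**2 + 1260*x - 300, which equals f(x).

F(x) = 2*b*x/3 + 5*(-2*x**2 - 5*x + 2)**3 + C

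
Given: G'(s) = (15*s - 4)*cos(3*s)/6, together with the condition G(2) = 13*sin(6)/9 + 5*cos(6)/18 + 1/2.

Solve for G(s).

G(s) = 5*s*sin(3*s)/6 - 2*sin(3*s)/9 + 5*cos(3*s)/18 + 1/2

For G(s) to be correct, d/ds[G] must agree with the stated G'(s) identically.
A general antiderivative is 5*s*sin(3*s)/6 - 2*sin(3*s)/9 + 5*cos(3*s)/18 + C.
The condition gives C = 13*sin(6)/9 + 5*cos(6)/18 + 1/2 - (13*sin(6)/9 + 5*cos(6)/18) = 1/2.
So G(s) = 5*s*sin(3*s)/6 - 2*sin(3*s)/9 + 5*cos(3*s)/18 + 1/2.
Check: d/ds[5*s*sin(3*s)/6 - 2*sin(3*s)/9 + 5*cos(3*s)/18 + 1/2] = 5*s*cos(3*s)/2 - 2*cos(3*s)/3, which equals G'(s).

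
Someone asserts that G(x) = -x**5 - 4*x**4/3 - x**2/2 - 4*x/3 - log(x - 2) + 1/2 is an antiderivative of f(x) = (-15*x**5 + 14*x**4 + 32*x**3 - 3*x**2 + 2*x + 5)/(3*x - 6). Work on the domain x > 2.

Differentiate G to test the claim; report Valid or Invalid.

Valid - differentiating G returns exactly f.

d/dx[G] = (-15*x**5 + 14*x**4 + 32*x**3 - 3*x**2 + 2*x + 5)/(3*x - 6)
This equals f(x) exactly, so the claim holds.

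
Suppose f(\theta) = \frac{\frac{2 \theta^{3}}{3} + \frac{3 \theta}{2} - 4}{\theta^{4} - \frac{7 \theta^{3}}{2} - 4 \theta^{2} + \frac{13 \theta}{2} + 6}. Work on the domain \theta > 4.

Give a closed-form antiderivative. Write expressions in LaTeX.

An antiderivative is F(\theta) = \frac{268 \log{\left(\theta - 4 \right)}}{375} - \frac{4 \log{\left(\theta - \frac{3}{2} \right)}}{125} - \frac{2 \log{\left(\theta + 1 \right)}}{125} + \frac{37}{75 \theta + 75}.

The denominator factors as 3 \left(\theta - 4\right) \left(\theta + 1\right)^{2} \left(2 \theta - 3\right); partial fractions split f into directly integrable pieces: - \frac{8}{125 \left(2 \theta - 3\right)} - \frac{2}{125 \left(\theta + 1\right)} - \frac{37}{75 \left(\theta + 1\right)^{2}} + \frac{268}{375 \left(\theta - 4\right)}.
Check: d/d\theta[\frac{268 \log{\left(\theta - 4 \right)}}{375} - \frac{4 \log{\left(\theta - \frac{3}{2} \right)}}{125} - \frac{2 \log{\left(\theta + 1 \right)}}{125} + \frac{37}{75 \theta + 75}] = \frac{4 \theta^{3} + 9 \theta - 24}{6 \theta^{4} - 21 \theta^{3} - 24 \theta^{2} + 39 \theta + 36}, which equals f(\theta).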